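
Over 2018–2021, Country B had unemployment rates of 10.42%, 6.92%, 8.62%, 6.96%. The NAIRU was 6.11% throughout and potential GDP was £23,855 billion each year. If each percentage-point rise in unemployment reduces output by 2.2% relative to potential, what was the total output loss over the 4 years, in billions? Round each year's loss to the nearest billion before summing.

£4,450 billion

Year 2018: gap = -2.2 × (10.42 - 6.11) = -9.482%, loss ≈ 23855 × 9.482/100 ≈ 2262.
Year 2019: gap = -2.2 × (6.92 - 6.11) = -1.782%, loss ≈ 23855 × 1.782/100 ≈ 425.
Year 2020: gap = -2.2 × (8.62 - 6.11) = -5.522%, loss ≈ 23855 × 5.522/100 ≈ 1317.
Year 2021: gap = -2.2 × (6.96 - 6.11) = -1.87%, loss ≈ 23855 × 1.87/100 ≈ 446.
Total lost output = 2262 + 425 + 1317 + 446 = 4450 billion.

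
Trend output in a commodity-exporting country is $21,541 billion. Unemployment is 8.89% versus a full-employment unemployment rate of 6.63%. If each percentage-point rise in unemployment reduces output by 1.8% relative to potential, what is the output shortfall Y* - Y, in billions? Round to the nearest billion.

Output gap = -1.8 × (8.89 - 6.63) = -1.8 × 2.26 = -4.068%.
Actual GDP ≈ 21541 × 0.95932 ≈ 20665 billion, so the shortfall is 21541 - 20665 = 876 billion.

$876 billion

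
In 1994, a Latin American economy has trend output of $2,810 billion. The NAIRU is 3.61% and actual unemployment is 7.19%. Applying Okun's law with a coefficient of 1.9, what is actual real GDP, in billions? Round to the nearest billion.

Unemployment gap = 7.19 - 3.61 = 3.58 points, so the output gap is -1.9 × 3.58 = -6.802%.
Actual GDP = 2810 × (1 - 6.802/100) = 2810 × 0.93198 ≈ 2619 billion.

$2,619 billion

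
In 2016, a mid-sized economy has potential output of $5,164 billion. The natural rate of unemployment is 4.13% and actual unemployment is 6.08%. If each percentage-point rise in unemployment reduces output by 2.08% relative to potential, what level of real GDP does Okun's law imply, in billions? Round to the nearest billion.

Unemployment gap = 6.08 - 4.13 = 1.95 points, so the output gap is -2.08 × 1.95 = -4.056%.
Actual GDP = 5164 × (1 - 4.056/100) = 5164 × 0.95944 ≈ 4955 billion.

$4,955 billion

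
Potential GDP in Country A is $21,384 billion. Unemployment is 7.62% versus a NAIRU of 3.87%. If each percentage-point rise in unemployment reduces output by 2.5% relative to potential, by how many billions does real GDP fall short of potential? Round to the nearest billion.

Output gap = -2.5 × (7.62 - 3.87) = -2.5 × 3.75 = -9.375%.
Actual GDP ≈ 21384 × 0.90625 ≈ 19379 billion, so the shortfall is 21384 - 19379 = 2005 billion.

$2,005 billion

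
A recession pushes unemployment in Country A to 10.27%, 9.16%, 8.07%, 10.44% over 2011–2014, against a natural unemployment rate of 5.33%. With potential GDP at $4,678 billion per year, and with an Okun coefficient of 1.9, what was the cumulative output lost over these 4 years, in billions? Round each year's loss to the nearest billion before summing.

$1,477 billion

Year 2011: gap = -1.9 × (10.27 - 5.33) = -9.386%, loss ≈ 4678 × 9.386/100 ≈ 439.
Year 2012: gap = -1.9 × (9.16 - 5.33) = -7.277%, loss ≈ 4678 × 7.277/100 ≈ 340.
Year 2013: gap = -1.9 × (8.07 - 5.33) = -5.206%, loss ≈ 4678 × 5.206/100 ≈ 244.
Year 2014: gap = -1.9 × (10.44 - 5.33) = -9.709%, loss ≈ 4678 × 9.709/100 ≈ 454.
Total lost output = 439 + 340 + 244 + 454 = 1477 billion.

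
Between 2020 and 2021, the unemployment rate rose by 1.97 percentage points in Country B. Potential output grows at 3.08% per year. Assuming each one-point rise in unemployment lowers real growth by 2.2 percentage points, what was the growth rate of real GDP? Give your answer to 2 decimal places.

Growth-rate Okun's law: g_Y = g_Y* - β × Δu.
g_Y = 3.08 - 2.2 × (1.97) = 3.08 - 4.334 = -1.254%, i.e. -1.25% to 2 d.p.

-1.25%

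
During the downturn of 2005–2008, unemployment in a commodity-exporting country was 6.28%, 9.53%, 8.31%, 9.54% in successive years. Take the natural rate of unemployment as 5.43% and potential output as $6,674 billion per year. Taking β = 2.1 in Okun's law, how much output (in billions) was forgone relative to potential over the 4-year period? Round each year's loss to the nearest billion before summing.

Year 2005: gap = -2.1 × (6.28 - 5.43) = -1.785%, loss ≈ 6674 × 1.785/100 ≈ 119.
Year 2006: gap = -2.1 × (9.53 - 5.43) = -8.61%, loss ≈ 6674 × 8.61/100 ≈ 575.
Year 2007: gap = -2.1 × (8.31 - 5.43) = -6.048%, loss ≈ 6674 × 6.048/100 ≈ 404.
Year 2008: gap = -2.1 × (9.54 - 5.43) = -8.631%, loss ≈ 6674 × 8.631/100 ≈ 576.
Total lost output = 119 + 575 + 404 + 576 = 1674 billion.

$1,674 billion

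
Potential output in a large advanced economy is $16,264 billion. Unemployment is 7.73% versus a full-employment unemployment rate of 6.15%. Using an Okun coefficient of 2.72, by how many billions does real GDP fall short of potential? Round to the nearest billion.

$699 billion

Output gap = -2.72 × (7.73 - 6.15) = -2.72 × 1.58 = -4.2976%.
Actual GDP ≈ 16264 × 0.957024 ≈ 15565 billion, so the shortfall is 16264 - 15565 = 699 billion.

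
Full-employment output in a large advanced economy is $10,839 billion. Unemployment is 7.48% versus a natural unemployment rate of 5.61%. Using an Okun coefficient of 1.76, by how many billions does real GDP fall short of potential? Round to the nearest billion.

Output gap = -1.76 × (7.48 - 5.61) = -1.76 × 1.87 = -3.2912%.
Actual GDP ≈ 10839 × 0.967088 ≈ 10482 billion, so the shortfall is 10839 - 10482 = 357 billion.

$357 billion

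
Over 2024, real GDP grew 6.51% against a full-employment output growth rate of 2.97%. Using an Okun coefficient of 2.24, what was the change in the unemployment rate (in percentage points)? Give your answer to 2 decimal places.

-1.58 percentage points

Growth-rate Okun's law: g_Y = g_Y* - β × Δu, so Δu = (g_Y* - g_Y)/β.
Δu = (2.97 - 6.51)/2.24 = -3.54/2.24 = -1.58 percentage points.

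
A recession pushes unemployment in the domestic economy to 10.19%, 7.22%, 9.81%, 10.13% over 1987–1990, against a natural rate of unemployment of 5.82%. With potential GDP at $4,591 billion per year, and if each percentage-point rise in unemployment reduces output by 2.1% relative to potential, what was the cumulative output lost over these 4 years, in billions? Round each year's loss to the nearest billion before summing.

Year 1987: gap = -2.1 × (10.19 - 5.82) = -9.177%, loss ≈ 4591 × 9.177/100 ≈ 421.
Year 1988: gap = -2.1 × (7.22 - 5.82) = -2.94%, loss ≈ 4591 × 2.94/100 ≈ 135.
Year 1989: gap = -2.1 × (9.81 - 5.82) = -8.379%, loss ≈ 4591 × 8.379/100 ≈ 385.
Year 1990: gap = -2.1 × (10.13 - 5.82) = -9.051%, loss ≈ 4591 × 9.051/100 ≈ 416.
Total lost output = 421 + 135 + 385 + 416 = 1357 billion.

$1,357 billion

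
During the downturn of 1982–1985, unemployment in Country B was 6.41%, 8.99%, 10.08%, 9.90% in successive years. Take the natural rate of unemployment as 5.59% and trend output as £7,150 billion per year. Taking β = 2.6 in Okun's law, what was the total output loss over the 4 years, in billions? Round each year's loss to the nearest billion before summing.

Year 1982: gap = -2.6 × (6.41 - 5.59) = -2.132%, loss ≈ 7150 × 2.132/100 ≈ 152.
Year 1983: gap = -2.6 × (8.99 - 5.59) = -8.84%, loss ≈ 7150 × 8.84/100 ≈ 632.
Year 1984: gap = -2.6 × (10.08 - 5.59) = -11.674%, loss ≈ 7150 × 11.674/100 ≈ 835.
Year 1985: gap = -2.6 × (9.9 - 5.59) = -11.206%, loss ≈ 7150 × 11.206/100 ≈ 801.
Total lost output = 152 + 632 + 835 + 801 = 2420 billion.

£2,420 billion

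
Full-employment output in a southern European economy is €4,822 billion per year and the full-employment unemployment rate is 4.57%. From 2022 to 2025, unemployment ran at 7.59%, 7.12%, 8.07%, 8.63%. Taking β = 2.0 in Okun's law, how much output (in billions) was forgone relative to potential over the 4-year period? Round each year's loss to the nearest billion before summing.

Year 2022: gap = -2.0 × (7.59 - 4.57) = -6.04%, loss ≈ 4822 × 6.04/100 ≈ 291.
Year 2023: gap = -2.0 × (7.12 - 4.57) = -5.1%, loss ≈ 4822 × 5.1/100 ≈ 246.
Year 2024: gap = -2.0 × (8.07 - 4.57) = -7%, loss ≈ 4822 × 7/100 ≈ 338.
Year 2025: gap = -2.0 × (8.63 - 4.57) = -8.12%, loss ≈ 4822 × 8.12/100 ≈ 392.
Total lost output = 291 + 246 + 338 + 392 = 1267 billion.

€1,267 billion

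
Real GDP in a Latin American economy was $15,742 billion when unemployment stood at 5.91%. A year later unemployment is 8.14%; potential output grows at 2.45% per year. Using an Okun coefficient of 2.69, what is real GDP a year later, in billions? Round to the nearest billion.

$15,183 billion

Δu = 8.14 - 5.91 = 2.23 points.
Okun's law (growth form): g_Y = g_Y* - β × Δu = 2.45 - 2.69 × (2.23) = 2.45 - 5.9987 = -3.5487%.
Real GDP in the next year = 15742 × (1 - 3.5487/100) = 15742 × 0.964513 ≈ 15183 billion.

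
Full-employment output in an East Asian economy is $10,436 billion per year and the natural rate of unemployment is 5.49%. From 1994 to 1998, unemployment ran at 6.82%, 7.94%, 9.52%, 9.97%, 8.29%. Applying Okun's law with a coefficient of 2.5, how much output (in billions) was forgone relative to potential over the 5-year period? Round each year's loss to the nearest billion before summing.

Year 1994: gap = -2.5 × (6.82 - 5.49) = -3.325%, loss ≈ 10436 × 3.325/100 ≈ 347.
Year 1995: gap = -2.5 × (7.94 - 5.49) = -6.125%, loss ≈ 10436 × 6.125/100 ≈ 639.
Year 1996: gap = -2.5 × (9.52 - 5.49) = -10.075%, loss ≈ 10436 × 10.075/100 ≈ 1051.
Year 1997: gap = -2.5 × (9.97 - 5.49) = -11.2%, loss ≈ 10436 × 11.2/100 ≈ 1169.
Year 1998: gap = -2.5 × (8.29 - 5.49) = -7%, loss ≈ 10436 × 7/100 ≈ 731.
Total lost output = 347 + 639 + 1051 + 1169 + 731 = 3937 billion.

$3,937 billion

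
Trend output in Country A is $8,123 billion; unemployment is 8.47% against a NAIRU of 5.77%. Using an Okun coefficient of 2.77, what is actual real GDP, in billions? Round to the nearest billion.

Unemployment gap = 8.47 - 5.77 = 2.7 points, so the output gap is -2.77 × 2.7 = -7.479%.
Actual GDP = 8123 × (1 - 7.479/100) = 8123 × 0.92521 ≈ 7515 billion.

$7,515 billion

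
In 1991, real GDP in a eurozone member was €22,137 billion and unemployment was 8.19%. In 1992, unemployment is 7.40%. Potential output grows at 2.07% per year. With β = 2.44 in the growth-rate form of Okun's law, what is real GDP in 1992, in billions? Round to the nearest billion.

Δu = 7.4 - 8.19 = -0.79 points.
Okun's law (growth form): g_Y = g_Y* - β × Δu = 2.07 - 2.44 × (-0.79) = 2.07 + 1.9276 = 3.9976%.
Real GDP in the next year = 22137 × (1 + 3.9976/100) = 22137 × 1.039976 ≈ 23022 billion.

€23,022 billion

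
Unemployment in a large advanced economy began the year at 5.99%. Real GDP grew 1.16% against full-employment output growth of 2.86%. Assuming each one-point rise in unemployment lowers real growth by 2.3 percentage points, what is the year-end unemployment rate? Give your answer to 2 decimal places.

Growth-rate Okun's law: g_Y = g_Y* - β × Δu, so Δu = (g_Y* - g_Y)/β.
Δu = (2.86 - 1.16)/2.3 = 1.7/2.3 = 0.74 percentage points.
Year-end unemployment = 5.99 + 0.74 = 6.73%.

6.73%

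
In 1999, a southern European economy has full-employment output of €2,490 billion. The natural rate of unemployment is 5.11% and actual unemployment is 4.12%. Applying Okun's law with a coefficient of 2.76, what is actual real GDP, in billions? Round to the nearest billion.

Unemployment gap = 4.12 - 5.11 = -0.99 points, so the output gap is -2.76 × (-0.99) = 2.7324%.
Actual GDP = 2490 × (1 + 2.7324/100) = 2490 × 1.027324 ≈ 2558 billion.

€2,558 billion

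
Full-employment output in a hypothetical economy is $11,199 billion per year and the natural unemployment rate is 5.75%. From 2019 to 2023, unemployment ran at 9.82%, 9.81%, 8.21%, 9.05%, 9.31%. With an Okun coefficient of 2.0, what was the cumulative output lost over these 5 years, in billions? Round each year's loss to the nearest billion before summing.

Year 2019: gap = -2.0 × (9.82 - 5.75) = -8.14%, loss ≈ 11199 × 8.14/100 ≈ 912.
Year 2020: gap = -2.0 × (9.81 - 5.75) = -8.12%, loss ≈ 11199 × 8.12/100 ≈ 909.
Year 2021: gap = -2.0 × (8.21 - 5.75) = -4.92%, loss ≈ 11199 × 4.92/100 ≈ 551.
Year 2022: gap = -2.0 × (9.05 - 5.75) = -6.6%, loss ≈ 11199 × 6.6/100 ≈ 739.
Year 2023: gap = -2.0 × (9.31 - 5.75) = -7.12%, loss ≈ 11199 × 7.12/100 ≈ 797.
Total lost output = 912 + 909 + 551 + 739 + 797 = 3908 billion.

$3,908 billion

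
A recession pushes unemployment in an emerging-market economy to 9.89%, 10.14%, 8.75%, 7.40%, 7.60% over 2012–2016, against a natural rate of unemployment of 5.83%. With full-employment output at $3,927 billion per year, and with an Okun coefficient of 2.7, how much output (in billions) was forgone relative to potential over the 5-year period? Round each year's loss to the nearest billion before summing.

Year 2012: gap = -2.7 × (9.89 - 5.83) = -10.962%, loss ≈ 3927 × 10.962/100 ≈ 430.
Year 2013: gap = -2.7 × (10.14 - 5.83) = -11.637%, loss ≈ 3927 × 11.637/100 ≈ 457.
Year 2014: gap = -2.7 × (8.75 - 5.83) = -7.884%, loss ≈ 3927 × 7.884/100 ≈ 310.
Year 2015: gap = -2.7 × (7.4 - 5.83) = -4.239%, loss ≈ 3927 × 4.239/100 ≈ 166.
Year 2016: gap = -2.7 × (7.6 - 5.83) = -4.779%, loss ≈ 3927 × 4.779/100 ≈ 188.
Total lost output = 430 + 457 + 310 + 166 + 188 = 1551 billion.

$1,551 billion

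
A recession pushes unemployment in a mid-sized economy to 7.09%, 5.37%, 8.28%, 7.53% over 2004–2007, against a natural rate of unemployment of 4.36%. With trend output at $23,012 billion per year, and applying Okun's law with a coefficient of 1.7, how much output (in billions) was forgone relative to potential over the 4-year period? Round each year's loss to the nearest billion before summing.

$4,237 billion

Year 2004: gap = -1.7 × (7.09 - 4.36) = -4.641%, loss ≈ 23012 × 4.641/100 ≈ 1068.
Year 2005: gap = -1.7 × (5.37 - 4.36) = -1.717%, loss ≈ 23012 × 1.717/100 ≈ 395.
Year 2006: gap = -1.7 × (8.28 - 4.36) = -6.664%, loss ≈ 23012 × 6.664/100 ≈ 1534.
Year 2007: gap = -1.7 × (7.53 - 4.36) = -5.389%, loss ≈ 23012 × 5.389/100 ≈ 1240.
Total lost output = 1068 + 395 + 1534 + 1240 = 4237 billion.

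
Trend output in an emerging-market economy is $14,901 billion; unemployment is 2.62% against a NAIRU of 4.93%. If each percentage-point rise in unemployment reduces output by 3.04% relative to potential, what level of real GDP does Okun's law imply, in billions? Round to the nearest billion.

Unemployment gap = 2.62 - 4.93 = -2.31 points, so the output gap is -3.04 × (-2.31) = 7.0224%.
Actual GDP = 14901 × (1 + 7.0224/100) = 14901 × 1.070224 ≈ 15947 billion.

$15,947 billion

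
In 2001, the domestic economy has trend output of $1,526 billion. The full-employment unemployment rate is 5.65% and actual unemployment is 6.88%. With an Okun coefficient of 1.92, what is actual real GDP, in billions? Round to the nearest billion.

$1,490 billion

Unemployment gap = 6.88 - 5.65 = 1.23 points, so the output gap is -1.92 × 1.23 = -2.3616%.
Actual GDP = 1526 × (1 - 2.3616/100) = 1526 × 0.976384 ≈ 1490 billion.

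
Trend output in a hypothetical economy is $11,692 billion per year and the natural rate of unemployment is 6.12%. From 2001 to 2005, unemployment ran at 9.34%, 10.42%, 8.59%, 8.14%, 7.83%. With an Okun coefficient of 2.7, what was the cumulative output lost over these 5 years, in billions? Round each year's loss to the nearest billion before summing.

$4,332 billion

Year 2001: gap = -2.7 × (9.34 - 6.12) = -8.694%, loss ≈ 11692 × 8.694/100 ≈ 1017.
Year 2002: gap = -2.7 × (10.42 - 6.12) = -11.61%, loss ≈ 11692 × 11.61/100 ≈ 1357.
Year 2003: gap = -2.7 × (8.59 - 6.12) = -6.669%, loss ≈ 11692 × 6.669/100 ≈ 780.
Year 2004: gap = -2.7 × (8.14 - 6.12) = -5.454%, loss ≈ 11692 × 5.454/100 ≈ 638.
Year 2005: gap = -2.7 × (7.83 - 6.12) = -4.617%, loss ≈ 11692 × 4.617/100 ≈ 540.
Total lost output = 1017 + 1357 + 780 + 638 + 540 = 4332 billion.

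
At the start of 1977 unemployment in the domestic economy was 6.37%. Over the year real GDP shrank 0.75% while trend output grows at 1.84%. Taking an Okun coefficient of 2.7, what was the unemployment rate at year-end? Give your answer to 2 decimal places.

7.33%

Growth-rate Okun's law: g_Y = g_Y* - β × Δu, so Δu = (g_Y* - g_Y)/β.
Δu = (1.84 + 0.75)/2.7 = 2.59/2.7 = 0.96 percentage points.
Year-end unemployment = 6.37 + 0.96 = 7.33%.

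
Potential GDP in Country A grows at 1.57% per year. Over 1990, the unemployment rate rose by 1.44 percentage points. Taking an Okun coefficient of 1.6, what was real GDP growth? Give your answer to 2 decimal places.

-0.73%

Growth-rate Okun's law: g_Y = g_Y* - β × Δu.
g_Y = 1.57 - 1.6 × (1.44) = 1.57 - 2.304 = -0.734%, i.e. -0.73% to 2 d.p.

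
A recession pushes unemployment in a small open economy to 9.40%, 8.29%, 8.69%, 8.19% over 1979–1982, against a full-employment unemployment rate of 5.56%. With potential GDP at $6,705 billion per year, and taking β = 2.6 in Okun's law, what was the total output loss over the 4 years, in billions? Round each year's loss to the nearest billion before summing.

Year 1979: gap = -2.6 × (9.4 - 5.56) = -9.984%, loss ≈ 6705 × 9.984/100 ≈ 669.
Year 1980: gap = -2.6 × (8.29 - 5.56) = -7.098%, loss ≈ 6705 × 7.098/100 ≈ 476.
Year 1981: gap = -2.6 × (8.69 - 5.56) = -8.138%, loss ≈ 6705 × 8.138/100 ≈ 546.
Year 1982: gap = -2.6 × (8.19 - 5.56) = -6.838%, loss ≈ 6705 × 6.838/100 ≈ 458.
Total lost output = 669 + 476 + 546 + 458 = 2149 billion.

$2,149 billion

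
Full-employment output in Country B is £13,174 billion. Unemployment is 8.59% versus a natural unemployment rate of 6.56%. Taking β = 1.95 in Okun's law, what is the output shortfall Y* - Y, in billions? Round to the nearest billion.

£521 billion

Output gap = -1.95 × (8.59 - 6.56) = -1.95 × 2.03 = -3.9585%.
Actual GDP ≈ 13174 × 0.960415 ≈ 12653 billion, so the shortfall is 13174 - 12653 = 521 billion.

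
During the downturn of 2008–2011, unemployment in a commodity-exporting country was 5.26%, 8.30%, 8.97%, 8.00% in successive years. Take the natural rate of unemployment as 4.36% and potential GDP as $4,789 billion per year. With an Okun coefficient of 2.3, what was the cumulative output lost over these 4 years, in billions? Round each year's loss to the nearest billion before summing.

Year 2008: gap = -2.3 × (5.26 - 4.36) = -2.07%, loss ≈ 4789 × 2.07/100 ≈ 99.
Year 2009: gap = -2.3 × (8.3 - 4.36) = -9.062%, loss ≈ 4789 × 9.062/100 ≈ 434.
Year 2010: gap = -2.3 × (8.97 - 4.36) = -10.603%, loss ≈ 4789 × 10.603/100 ≈ 508.
Year 2011: gap = -2.3 × (8 - 4.36) = -8.372%, loss ≈ 4789 × 8.372/100 ≈ 401.
Total lost output = 99 + 434 + 508 + 401 = 1442 billion.

$1,442 billion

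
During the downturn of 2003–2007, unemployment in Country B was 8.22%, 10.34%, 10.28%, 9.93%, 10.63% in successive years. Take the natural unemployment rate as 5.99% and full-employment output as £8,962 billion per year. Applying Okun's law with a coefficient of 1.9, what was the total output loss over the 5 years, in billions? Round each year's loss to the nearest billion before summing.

£3,312 billion

Year 2003: gap = -1.9 × (8.22 - 5.99) = -4.237%, loss ≈ 8962 × 4.237/100 ≈ 380.
Year 2004: gap = -1.9 × (10.34 - 5.99) = -8.265%, loss ≈ 8962 × 8.265/100 ≈ 741.
Year 2005: gap = -1.9 × (10.28 - 5.99) = -8.151%, loss ≈ 8962 × 8.151/100 ≈ 730.
Year 2006: gap = -1.9 × (9.93 - 5.99) = -7.486%, loss ≈ 8962 × 7.486/100 ≈ 671.
Year 2007: gap = -1.9 × (10.63 - 5.99) = -8.816%, loss ≈ 8962 × 8.816/100 ≈ 790.
Total lost output = 380 + 741 + 730 + 671 + 790 = 3312 billion.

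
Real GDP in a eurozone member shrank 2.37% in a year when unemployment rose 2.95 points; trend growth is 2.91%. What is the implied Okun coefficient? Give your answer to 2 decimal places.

β ≈ 1.79

Growth form: g_Y = g_Y* - β × Δu, so β = (g_Y* - g_Y)/Δu.
β = (2.91 + 2.37)/2.95 = 5.28/2.95 = 1.79.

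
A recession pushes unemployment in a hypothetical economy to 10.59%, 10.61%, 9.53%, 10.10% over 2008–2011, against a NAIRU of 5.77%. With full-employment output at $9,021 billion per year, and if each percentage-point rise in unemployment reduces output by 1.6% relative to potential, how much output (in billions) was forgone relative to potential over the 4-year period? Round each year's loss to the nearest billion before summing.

$2,563 billion

Year 2008: gap = -1.6 × (10.59 - 5.77) = -7.712%, loss ≈ 9021 × 7.712/100 ≈ 696.
Year 2009: gap = -1.6 × (10.61 - 5.77) = -7.744%, loss ≈ 9021 × 7.744/100 ≈ 699.
Year 2010: gap = -1.6 × (9.53 - 5.77) = -6.016%, loss ≈ 9021 × 6.016/100 ≈ 543.
Year 2011: gap = -1.6 × (10.1 - 5.77) = -6.928%, loss ≈ 9021 × 6.928/100 ≈ 625.
Total lost output = 696 + 699 + 543 + 625 = 2563 billion.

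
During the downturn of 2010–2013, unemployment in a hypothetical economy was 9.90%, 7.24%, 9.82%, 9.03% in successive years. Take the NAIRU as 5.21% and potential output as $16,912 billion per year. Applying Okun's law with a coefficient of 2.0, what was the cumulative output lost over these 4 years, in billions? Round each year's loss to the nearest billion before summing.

Year 2010: gap = -2.0 × (9.9 - 5.21) = -9.38%, loss ≈ 16912 × 9.38/100 ≈ 1586.
Year 2011: gap = -2.0 × (7.24 - 5.21) = -4.06%, loss ≈ 16912 × 4.06/100 ≈ 687.
Year 2012: gap = -2.0 × (9.82 - 5.21) = -9.22%, loss ≈ 16912 × 9.22/100 ≈ 1559.
Year 2013: gap = -2.0 × (9.03 - 5.21) = -7.64%, loss ≈ 16912 × 7.64/100 ≈ 1292.
Total lost output = 1586 + 687 + 1559 + 1292 = 5124 billion.

$5,124 billion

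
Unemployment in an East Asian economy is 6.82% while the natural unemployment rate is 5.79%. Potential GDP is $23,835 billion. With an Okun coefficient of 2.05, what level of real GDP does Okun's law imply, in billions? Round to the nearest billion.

$23,332 billion

Unemployment gap = 6.82 - 5.79 = 1.03 points, so the output gap is -2.05 × 1.03 = -2.1115%.
Actual GDP = 23835 × (1 - 2.1115/100) = 23835 × 0.978885 ≈ 23332 billion.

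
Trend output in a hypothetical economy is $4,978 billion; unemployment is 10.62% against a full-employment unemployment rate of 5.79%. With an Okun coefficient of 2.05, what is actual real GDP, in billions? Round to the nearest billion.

Unemployment gap = 10.62 - 5.79 = 4.83 points, so the output gap is -2.05 × 4.83 = -9.9015%.
Actual GDP = 4978 × (1 - 9.9015/100) = 4978 × 0.900985 ≈ 4485 billion.

$4,485 billion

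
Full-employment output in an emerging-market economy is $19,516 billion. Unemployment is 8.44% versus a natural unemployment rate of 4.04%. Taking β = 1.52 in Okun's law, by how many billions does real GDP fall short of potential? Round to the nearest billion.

Output gap = -1.52 × (8.44 - 4.04) = -1.52 × 4.4 = -6.688%.
Actual GDP ≈ 19516 × 0.93312 ≈ 18211 billion, so the shortfall is 19516 - 18211 = 1305 billion.

$1,305 billion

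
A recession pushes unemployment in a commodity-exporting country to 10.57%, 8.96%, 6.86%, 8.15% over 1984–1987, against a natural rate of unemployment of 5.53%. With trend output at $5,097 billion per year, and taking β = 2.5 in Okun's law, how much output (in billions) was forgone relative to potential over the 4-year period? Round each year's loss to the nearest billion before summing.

Year 1984: gap = -2.5 × (10.57 - 5.53) = -12.6%, loss ≈ 5097 × 12.6/100 ≈ 642.
Year 1985: gap = -2.5 × (8.96 - 5.53) = -8.575%, loss ≈ 5097 × 8.575/100 ≈ 437.
Year 1986: gap = -2.5 × (6.86 - 5.53) = -3.325%, loss ≈ 5097 × 3.325/100 ≈ 169.
Year 1987: gap = -2.5 × (8.15 - 5.53) = -6.55%, loss ≈ 5097 × 6.55/100 ≈ 334.
Total lost output = 642 + 437 + 169 + 334 = 1582 billion.

$1,582 billion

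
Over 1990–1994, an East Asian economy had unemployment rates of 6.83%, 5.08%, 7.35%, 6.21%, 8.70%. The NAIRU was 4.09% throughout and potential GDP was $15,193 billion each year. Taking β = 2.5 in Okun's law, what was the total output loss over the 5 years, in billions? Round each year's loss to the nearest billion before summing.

Year 1990: gap = -2.5 × (6.83 - 4.09) = -6.85%, loss ≈ 15193 × 6.85/100 ≈ 1041.
Year 1991: gap = -2.5 × (5.08 - 4.09) = -2.475%, loss ≈ 15193 × 2.475/100 ≈ 376.
Year 1992: gap = -2.5 × (7.35 - 4.09) = -8.15%, loss ≈ 15193 × 8.15/100 ≈ 1238.
Year 1993: gap = -2.5 × (6.21 - 4.09) = -5.3%, loss ≈ 15193 × 5.3/100 ≈ 805.
Year 1994: gap = -2.5 × (8.7 - 4.09) = -11.525%, loss ≈ 15193 × 11.525/100 ≈ 1751.
Total lost output = 1041 + 376 + 1238 + 805 + 1751 = 5211 billion.

$5,211 billion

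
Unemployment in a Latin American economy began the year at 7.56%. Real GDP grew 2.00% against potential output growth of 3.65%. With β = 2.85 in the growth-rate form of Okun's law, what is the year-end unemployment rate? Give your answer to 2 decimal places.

Growth-rate Okun's law: g_Y = g_Y* - β × Δu, so Δu = (g_Y* - g_Y)/β.
Δu = (3.65 - 2)/2.85 = 1.65/2.85 = 0.58 percentage points.
Year-end unemployment = 7.56 + 0.58 = 8.14%.

8.14%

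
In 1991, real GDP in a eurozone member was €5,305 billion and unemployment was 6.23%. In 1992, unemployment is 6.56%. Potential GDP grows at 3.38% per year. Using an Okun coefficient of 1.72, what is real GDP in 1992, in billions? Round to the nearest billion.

Δu = 6.56 - 6.23 = 0.33 points.
Okun's law (growth form): g_Y = g_Y* - β × Δu = 3.38 - 1.72 × (0.33) = 3.38 - 0.5676 = 2.8124%.
Real GDP in the next year = 5305 × (1 + 2.8124/100) = 5305 × 1.028124 ≈ 5454 billion.

€5,454 billion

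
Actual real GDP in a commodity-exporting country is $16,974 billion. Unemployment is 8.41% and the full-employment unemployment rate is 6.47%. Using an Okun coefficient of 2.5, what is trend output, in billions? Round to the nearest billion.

$17,839 billion

Unemployment gap = 8.41 - 6.47 = 1.94 points, so output gap = -2.5 × 1.94 = -4.85%.
Since Y = Y* × (1 + gap/100), Y* = 16974/0.9515 ≈ 17839 billion.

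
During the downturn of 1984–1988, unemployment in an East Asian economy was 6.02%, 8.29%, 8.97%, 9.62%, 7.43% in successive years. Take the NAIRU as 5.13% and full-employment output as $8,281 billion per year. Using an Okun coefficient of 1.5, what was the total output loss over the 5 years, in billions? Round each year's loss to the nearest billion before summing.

Year 1984: gap = -1.5 × (6.02 - 5.13) = -1.335%, loss ≈ 8281 × 1.335/100 ≈ 111.
Year 1985: gap = -1.5 × (8.29 - 5.13) = -4.74%, loss ≈ 8281 × 4.74/100 ≈ 393.
Year 1986: gap = -1.5 × (8.97 - 5.13) = -5.76%, loss ≈ 8281 × 5.76/100 ≈ 477.
Year 1987: gap = -1.5 × (9.62 - 5.13) = -6.735%, loss ≈ 8281 × 6.735/100 ≈ 558.
Year 1988: gap = -1.5 × (7.43 - 5.13) = -3.45%, loss ≈ 8281 × 3.45/100 ≈ 286.
Total lost output = 111 + 393 + 477 + 558 + 286 = 1825 billion.

$1,825 billion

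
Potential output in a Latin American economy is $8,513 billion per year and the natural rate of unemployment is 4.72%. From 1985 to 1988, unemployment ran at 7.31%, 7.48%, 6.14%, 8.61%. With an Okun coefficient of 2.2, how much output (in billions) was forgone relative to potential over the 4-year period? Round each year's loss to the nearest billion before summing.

$1,997 billion

Year 1985: gap = -2.2 × (7.31 - 4.72) = -5.698%, loss ≈ 8513 × 5.698/100 ≈ 485.
Year 1986: gap = -2.2 × (7.48 - 4.72) = -6.072%, loss ≈ 8513 × 6.072/100 ≈ 517.
Year 1987: gap = -2.2 × (6.14 - 4.72) = -3.124%, loss ≈ 8513 × 3.124/100 ≈ 266.
Year 1988: gap = -2.2 × (8.61 - 4.72) = -8.558%, loss ≈ 8513 × 8.558/100 ≈ 729.
Total lost output = 485 + 517 + 266 + 729 = 1997 billion.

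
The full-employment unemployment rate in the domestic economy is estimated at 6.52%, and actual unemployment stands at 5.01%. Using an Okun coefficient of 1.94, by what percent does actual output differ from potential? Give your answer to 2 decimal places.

2.93%

The unemployment gap is 5.01 - 6.52 = -1.51 percentage points.
Okun's law gives an output gap of -1.94 × (-1.51) = 2.9294%, i.e. 2.93% above potential.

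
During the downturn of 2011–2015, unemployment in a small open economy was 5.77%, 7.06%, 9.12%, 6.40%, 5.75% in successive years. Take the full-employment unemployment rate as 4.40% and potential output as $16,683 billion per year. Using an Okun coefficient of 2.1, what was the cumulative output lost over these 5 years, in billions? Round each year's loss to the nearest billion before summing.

$4,240 billion

Year 2011: gap = -2.1 × (5.77 - 4.4) = -2.877%, loss ≈ 16683 × 2.877/100 ≈ 480.
Year 2012: gap = -2.1 × (7.06 - 4.4) = -5.586%, loss ≈ 16683 × 5.586/100 ≈ 932.
Year 2013: gap = -2.1 × (9.12 - 4.4) = -9.912%, loss ≈ 16683 × 9.912/100 ≈ 1654.
Year 2014: gap = -2.1 × (6.4 - 4.4) = -4.2%, loss ≈ 16683 × 4.2/100 ≈ 701.
Year 2015: gap = -2.1 × (5.75 - 4.4) = -2.835%, loss ≈ 16683 × 2.835/100 ≈ 473.
Total lost output = 480 + 932 + 1654 + 701 + 473 = 4240 billion.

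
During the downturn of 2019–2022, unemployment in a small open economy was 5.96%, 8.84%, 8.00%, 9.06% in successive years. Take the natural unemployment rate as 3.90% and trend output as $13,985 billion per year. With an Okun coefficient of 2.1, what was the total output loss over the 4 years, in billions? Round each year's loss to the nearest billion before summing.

$4,775 billion

Year 2019: gap = -2.1 × (5.96 - 3.9) = -4.326%, loss ≈ 13985 × 4.326/100 ≈ 605.
Year 2020: gap = -2.1 × (8.84 - 3.9) = -10.374%, loss ≈ 13985 × 10.374/100 ≈ 1451.
Year 2021: gap = -2.1 × (8 - 3.9) = -8.61%, loss ≈ 13985 × 8.61/100 ≈ 1204.
Year 2022: gap = -2.1 × (9.06 - 3.9) = -10.836%, loss ≈ 13985 × 10.836/100 ≈ 1515.
Total lost output = 605 + 1451 + 1204 + 1515 = 4775 billion.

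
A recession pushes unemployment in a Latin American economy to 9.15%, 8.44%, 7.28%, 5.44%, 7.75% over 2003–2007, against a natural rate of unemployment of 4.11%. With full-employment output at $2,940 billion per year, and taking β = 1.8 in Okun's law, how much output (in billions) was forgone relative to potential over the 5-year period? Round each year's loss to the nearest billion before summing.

Year 2003: gap = -1.8 × (9.15 - 4.11) = -9.072%, loss ≈ 2940 × 9.072/100 ≈ 267.
Year 2004: gap = -1.8 × (8.44 - 4.11) = -7.794%, loss ≈ 2940 × 7.794/100 ≈ 229.
Year 2005: gap = -1.8 × (7.28 - 4.11) = -5.706%, loss ≈ 2940 × 5.706/100 ≈ 168.
Year 2006: gap = -1.8 × (5.44 - 4.11) = -2.394%, loss ≈ 2940 × 2.394/100 ≈ 70.
Year 2007: gap = -1.8 × (7.75 - 4.11) = -6.552%, loss ≈ 2940 × 6.552/100 ≈ 193.
Total lost output = 267 + 229 + 168 + 70 + 193 = 927 billion.

$927 billion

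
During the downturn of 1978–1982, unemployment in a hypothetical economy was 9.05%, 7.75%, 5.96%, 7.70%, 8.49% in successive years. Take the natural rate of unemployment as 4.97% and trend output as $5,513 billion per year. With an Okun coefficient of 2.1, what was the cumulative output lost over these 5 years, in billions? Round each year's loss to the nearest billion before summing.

$1,633 billion

Year 1978: gap = -2.1 × (9.05 - 4.97) = -8.568%, loss ≈ 5513 × 8.568/100 ≈ 472.
Year 1979: gap = -2.1 × (7.75 - 4.97) = -5.838%, loss ≈ 5513 × 5.838/100 ≈ 322.
Year 1980: gap = -2.1 × (5.96 - 4.97) = -2.079%, loss ≈ 5513 × 2.079/100 ≈ 115.
Year 1981: gap = -2.1 × (7.7 - 4.97) = -5.733%, loss ≈ 5513 × 5.733/100 ≈ 316.
Year 1982: gap = -2.1 × (8.49 - 4.97) = -7.392%, loss ≈ 5513 × 7.392/100 ≈ 408.
Total lost output = 472 + 322 + 115 + 316 + 408 = 1633 billion.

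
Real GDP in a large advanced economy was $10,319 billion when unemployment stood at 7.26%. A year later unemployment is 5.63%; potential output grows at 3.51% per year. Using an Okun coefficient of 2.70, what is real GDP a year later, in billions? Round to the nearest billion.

$11,135 billion

Δu = 5.63 - 7.26 = -1.63 points.
Okun's law (growth form): g_Y = g_Y* - β × Δu = 3.51 - 2.70 × (-1.63) = 3.51 + 4.401 = 7.911%.
Real GDP in the next year = 10319 × (1 + 7.911/100) = 10319 × 1.07911 ≈ 11135 billion.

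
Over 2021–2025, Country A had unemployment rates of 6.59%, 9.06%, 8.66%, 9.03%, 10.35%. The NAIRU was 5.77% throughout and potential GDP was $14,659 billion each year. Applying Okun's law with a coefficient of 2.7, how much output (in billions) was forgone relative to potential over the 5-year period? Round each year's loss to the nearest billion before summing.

Year 2021: gap = -2.7 × (6.59 - 5.77) = -2.214%, loss ≈ 14659 × 2.214/100 ≈ 325.
Year 2022: gap = -2.7 × (9.06 - 5.77) = -8.883%, loss ≈ 14659 × 8.883/100 ≈ 1302.
Year 2023: gap = -2.7 × (8.66 - 5.77) = -7.803%, loss ≈ 14659 × 7.803/100 ≈ 1144.
Year 2024: gap = -2.7 × (9.03 - 5.77) = -8.802%, loss ≈ 14659 × 8.802/100 ≈ 1290.
Year 2025: gap = -2.7 × (10.35 - 5.77) = -12.366%, loss ≈ 14659 × 12.366/100 ≈ 1813.
Total lost output = 325 + 1302 + 1144 + 1290 + 1813 = 5874 billion.

$5,874 billion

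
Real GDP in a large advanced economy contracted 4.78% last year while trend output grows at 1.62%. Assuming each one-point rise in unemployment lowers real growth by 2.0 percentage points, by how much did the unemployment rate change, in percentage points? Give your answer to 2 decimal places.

Growth-rate Okun's law: g_Y = g_Y* - β × Δu, so Δu = (g_Y* - g_Y)/β.
Δu = (1.62 + 4.78)/2.0 = 6.4/2.0 = 3.20 percentage points.

3.20 percentage points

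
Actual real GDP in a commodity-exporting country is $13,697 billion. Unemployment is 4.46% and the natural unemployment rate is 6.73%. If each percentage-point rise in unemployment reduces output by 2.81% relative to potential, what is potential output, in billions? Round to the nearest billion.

Unemployment gap = 4.46 - 6.73 = -2.27 points, so output gap = -2.81 × (-2.27) = 6.3787%.
Since Y = Y* × (1 + gap/100), Y* = 13697/1.063787 ≈ 12876 billion.

$12,876 billion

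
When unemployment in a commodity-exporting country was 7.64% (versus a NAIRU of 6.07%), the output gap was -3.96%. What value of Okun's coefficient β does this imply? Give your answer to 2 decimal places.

β ≈ 2.52

Okun's law: output gap = -β × (u - u*).
-3.96 = -β × (7.64 - 6.07) = -β × 1.57, so β = 3.96/1.57 = 2.52.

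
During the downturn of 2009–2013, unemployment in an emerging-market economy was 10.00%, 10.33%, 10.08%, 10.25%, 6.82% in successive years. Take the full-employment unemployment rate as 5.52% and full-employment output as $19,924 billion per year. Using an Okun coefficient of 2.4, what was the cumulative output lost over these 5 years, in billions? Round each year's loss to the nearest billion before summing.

$9,506 billion

Year 2009: gap = -2.4 × (10 - 5.52) = -10.752%, loss ≈ 19924 × 10.752/100 ≈ 2142.
Year 2010: gap = -2.4 × (10.33 - 5.52) = -11.544%, loss ≈ 19924 × 11.544/100 ≈ 2300.
Year 2011: gap = -2.4 × (10.08 - 5.52) = -10.944%, loss ≈ 19924 × 10.944/100 ≈ 2180.
Year 2012: gap = -2.4 × (10.25 - 5.52) = -11.352%, loss ≈ 19924 × 11.352/100 ≈ 2262.
Year 2013: gap = -2.4 × (6.82 - 5.52) = -3.12%, loss ≈ 19924 × 3.12/100 ≈ 622.
Total lost output = 2142 + 2300 + 2180 + 2262 + 622 = 9506 billion.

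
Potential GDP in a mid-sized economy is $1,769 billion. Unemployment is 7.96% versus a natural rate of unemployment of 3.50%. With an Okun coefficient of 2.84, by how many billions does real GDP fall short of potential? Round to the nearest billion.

Output gap = -2.84 × (7.96 - 3.5) = -2.84 × 4.46 = -12.6664%.
Actual GDP ≈ 1769 × 0.873336 ≈ 1545 billion, so the shortfall is 1769 - 1545 = 224 billion.

$224 billion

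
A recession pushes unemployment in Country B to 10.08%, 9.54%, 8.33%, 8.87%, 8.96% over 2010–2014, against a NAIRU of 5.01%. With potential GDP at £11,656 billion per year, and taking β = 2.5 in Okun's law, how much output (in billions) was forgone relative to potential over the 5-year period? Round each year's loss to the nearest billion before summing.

Year 2010: gap = -2.5 × (10.08 - 5.01) = -12.675%, loss ≈ 11656 × 12.675/100 ≈ 1477.
Year 2011: gap = -2.5 × (9.54 - 5.01) = -11.325%, loss ≈ 11656 × 11.325/100 ≈ 1320.
Year 2012: gap = -2.5 × (8.33 - 5.01) = -8.3%, loss ≈ 11656 × 8.3/100 ≈ 967.
Year 2013: gap = -2.5 × (8.87 - 5.01) = -9.65%, loss ≈ 11656 × 9.65/100 ≈ 1125.
Year 2014: gap = -2.5 × (8.96 - 5.01) = -9.875%, loss ≈ 11656 × 9.875/100 ≈ 1151.
Total lost output = 1477 + 1320 + 967 + 1125 + 1151 = 6040 billion.

£6,040 billion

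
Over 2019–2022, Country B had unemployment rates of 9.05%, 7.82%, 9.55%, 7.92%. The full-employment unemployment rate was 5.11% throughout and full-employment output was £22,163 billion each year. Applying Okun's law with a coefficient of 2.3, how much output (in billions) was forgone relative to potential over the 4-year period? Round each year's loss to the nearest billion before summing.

Year 2019: gap = -2.3 × (9.05 - 5.11) = -9.062%, loss ≈ 22163 × 9.062/100 ≈ 2008.
Year 2020: gap = -2.3 × (7.82 - 5.11) = -6.233%, loss ≈ 22163 × 6.233/100 ≈ 1381.
Year 2021: gap = -2.3 × (9.55 - 5.11) = -10.212%, loss ≈ 22163 × 10.212/100 ≈ 2263.
Year 2022: gap = -2.3 × (7.92 - 5.11) = -6.463%, loss ≈ 22163 × 6.463/100 ≈ 1432.
Total lost output = 2008 + 1381 + 2263 + 1432 = 7084 billion.

£7,084 billion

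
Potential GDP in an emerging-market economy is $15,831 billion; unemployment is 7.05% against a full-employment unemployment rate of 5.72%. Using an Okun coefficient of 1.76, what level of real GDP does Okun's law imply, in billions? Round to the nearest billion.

$15,460 billion

Unemployment gap = 7.05 - 5.72 = 1.33 points, so the output gap is -1.76 × 1.33 = -2.3408%.
Actual GDP = 15831 × (1 - 2.3408/100) = 15831 × 0.976592 ≈ 15460 billion.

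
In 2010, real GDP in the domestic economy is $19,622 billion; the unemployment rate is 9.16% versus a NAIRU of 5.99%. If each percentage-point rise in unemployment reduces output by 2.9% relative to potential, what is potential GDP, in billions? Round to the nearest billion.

Unemployment gap = 9.16 - 5.99 = 3.17 points, so output gap = -2.9 × 3.17 = -9.193%.
Since Y = Y* × (1 + gap/100), Y* = 19622/0.90807 ≈ 21608 billion.

$21,608 billion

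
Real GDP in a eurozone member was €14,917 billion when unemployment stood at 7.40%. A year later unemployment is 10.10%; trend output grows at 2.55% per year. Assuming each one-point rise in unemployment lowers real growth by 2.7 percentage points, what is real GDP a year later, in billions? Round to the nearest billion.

Δu = 10.1 - 7.4 = 2.7 points.
Okun's law (growth form): g_Y = g_Y* - β × Δu = 2.55 - 2.7 × (2.70) = 2.55 - 7.29 = -4.74%.
Real GDP in the next year = 14917 × (1 - 4.74/100) = 14917 × 0.9526 ≈ 14210 billion.

€14,210 billion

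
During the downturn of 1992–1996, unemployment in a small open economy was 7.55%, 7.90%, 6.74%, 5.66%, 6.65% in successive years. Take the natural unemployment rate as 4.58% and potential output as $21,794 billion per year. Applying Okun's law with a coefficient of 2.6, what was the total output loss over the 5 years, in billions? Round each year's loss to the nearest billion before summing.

$6,573 billion

Year 1992: gap = -2.6 × (7.55 - 4.58) = -7.722%, loss ≈ 21794 × 7.722/100 ≈ 1683.
Year 1993: gap = -2.6 × (7.9 - 4.58) = -8.632%, loss ≈ 21794 × 8.632/100 ≈ 1881.
Year 1994: gap = -2.6 × (6.74 - 4.58) = -5.616%, loss ≈ 21794 × 5.616/100 ≈ 1224.
Year 1995: gap = -2.6 × (5.66 - 4.58) = -2.808%, loss ≈ 21794 × 2.808/100 ≈ 612.
Year 1996: gap = -2.6 × (6.65 - 4.58) = -5.382%, loss ≈ 21794 × 5.382/100 ≈ 1173.
Total lost output = 1683 + 1881 + 1224 + 612 + 1173 = 6573 billion.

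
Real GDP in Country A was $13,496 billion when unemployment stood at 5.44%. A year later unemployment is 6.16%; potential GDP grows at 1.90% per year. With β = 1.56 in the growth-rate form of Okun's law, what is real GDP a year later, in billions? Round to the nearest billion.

Δu = 6.16 - 5.44 = 0.72 points.
Okun's law (growth form): g_Y = g_Y* - β × Δu = 1.90 - 1.56 × (0.72) = 1.9 - 1.1232 = 0.7768%.
Real GDP in the next year = 13496 × (1 + 0.7768/100) = 13496 × 1.007768 ≈ 13601 billion.

$13,601 billion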